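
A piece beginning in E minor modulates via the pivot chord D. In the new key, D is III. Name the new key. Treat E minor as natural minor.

B minor

The numeral III denotes a major triad on scale degree 3. With D on degree 3, the tonic of the new key is B.
Degree 3 carries a major triad in natural-minor keys, so the destination is B minor.
Check: the diatonic triads of B minor (natural minor) are Bm (i), C#dim (ii°), D (III), Em (iv), F#m (v), G (VI), A (VII) — D is indeed III.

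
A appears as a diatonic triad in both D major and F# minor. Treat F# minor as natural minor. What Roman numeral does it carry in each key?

The scale of D major is D E F# G A B C#; A is degree 5, and the triad built there (A-C#-E) is major, so it is V.
The scale of F# minor (natural minor) is F# G# A B C# D E; A is degree 3, and the triad built there (A-C#-E) is major, so it is III.

V in D major; III in F# minor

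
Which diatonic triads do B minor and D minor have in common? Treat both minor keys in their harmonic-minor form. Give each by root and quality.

Triads in B minor (harmonic minor): Bm (i), C♯dim (ii°), Daug (III+), Em (iv), F♯ (V), G (VI), A♯dim (vii°).
Triads in D minor (harmonic minor): Dm (i), Edim (ii°), Faug (III+), Gm (iv), A (V), B♭ (VI), C♯dim (vii°).
Shared triads with their functions: C♯dim (ii° in B minor, vii° in D minor).

C♯dim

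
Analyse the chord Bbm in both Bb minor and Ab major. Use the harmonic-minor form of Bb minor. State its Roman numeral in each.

i in Bb minor; ii in Ab major

The scale of Bb minor (harmonic minor) is Bb C Db Eb F Gb A; Bb is degree 1, and the triad built there (Bb-Db-F) is minor, so it is i.
The scale of Ab major is Ab Bb C Db Eb F G; Bb is degree 2, and the triad built there (Bb-Db-F) is minor, so it is ii.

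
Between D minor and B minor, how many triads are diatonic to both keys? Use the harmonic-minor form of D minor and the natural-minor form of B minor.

Diatonic triads of D minor (harmonic minor): D minor (i), E diminished (ii°), F augmented (III+), G minor (iv), A major (V), Bb major (VI), C# diminished (vii°).
Diatonic triads of B minor (natural minor): B minor (i), C# diminished (ii°), D major (III), E minor (iv), F# minor (v), G major (VI), A major (VII).
Matching root and quality in both lists: A major, C# diminished.
That gives 2 common triads.

2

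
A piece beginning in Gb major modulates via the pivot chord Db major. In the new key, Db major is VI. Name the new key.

The numeral VI denotes a major triad on scale degree 6. With Db on degree 6, the tonic of the new key is F.
Degree 6 carries a major triad in minor keys, so the destination is F minor.
Check: the diatonic triads of F minor (natural minor) are Fm (i), Gdim (ii°), Ab (III), Bbm (iv), Cm (v), Db (VI), Eb (VII) — Db major is indeed VI.

F minor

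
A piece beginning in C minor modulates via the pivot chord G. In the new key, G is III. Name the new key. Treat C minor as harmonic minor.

E minor

The numeral III denotes a major triad on scale degree 3. With G on degree 3, the tonic of the new key is E.
Degree 3 carries a major triad in natural-minor keys, so the destination is E minor.
Check: the diatonic triads of E minor (natural minor) are Em (i), F♯dim (ii°), G (III), Am (iv), Bm (v), C (VI), D (VII) — G is indeed III.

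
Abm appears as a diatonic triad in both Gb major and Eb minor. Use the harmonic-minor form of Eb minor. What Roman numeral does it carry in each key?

The scale of Gb major is Gb Ab Bb Cb Db Eb F; Ab is degree 2, and the triad built there (Ab-Cb-Eb) is minor, so it is ii.
The scale of Eb minor (harmonic minor) is Eb F Gb Ab Bb Cb D; Ab is degree 4, and the triad built there (Ab-Cb-Eb) is minor, so it is iv.

ii in Gb major; iv in Eb minor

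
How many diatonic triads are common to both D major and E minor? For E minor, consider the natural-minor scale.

Diatonic triads of D major: D (I), Em (ii), F#m (iii), G (IV), A (V), Bm (vi), C#dim (vii°).
Diatonic triads of E minor (natural minor): Em (i), F#dim (ii°), G (III), Am (iv), Bm (v), C (VI), D (VII).
Matching root and quality in both lists: D, Em, G, Bm.
That gives 4 common triads.

4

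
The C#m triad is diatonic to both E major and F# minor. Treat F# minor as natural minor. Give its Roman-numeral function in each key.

vi in E major; v in F# minor

The scale of E major is E F# G# A B C# D#; C# is degree 6, and the triad built there (C#-E-G#) is minor, so it is vi.
The scale of F# minor (natural minor) is F# G# A B C# D E; C# is degree 5, and the triad built there (C#-E-G#) is minor, so it is v.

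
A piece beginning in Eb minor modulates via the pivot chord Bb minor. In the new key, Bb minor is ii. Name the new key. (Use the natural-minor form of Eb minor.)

The numeral ii denotes a minor triad on scale degree 2. With Bb on degree 2, the tonic of the new key is Ab.
Degree 2 carries a minor triad in major keys, so the destination is Ab major.
Check: the diatonic triads of Ab major are Ab (I), Bbm (ii), Cm (iii), Db (IV), Eb (V), Fm (vi), Gdim (vii°) — Bb minor is indeed ii.

Ab major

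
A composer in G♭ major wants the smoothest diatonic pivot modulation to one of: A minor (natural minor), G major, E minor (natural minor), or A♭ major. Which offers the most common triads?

Triads of G♭ major: G♭ major (I), A♭ minor (ii), B♭ minor (iii), C♭ major (IV), D♭ major (V), E♭ minor (vi), F diminished (vii°).
A minor (natural minor) shares 0: none.
G major shares 0: none.
E minor (natural minor) shares 0: none.
A♭ major shares 2: B♭m, D♭.
The most common triads (2) are shared with A♭ major.

A♭ major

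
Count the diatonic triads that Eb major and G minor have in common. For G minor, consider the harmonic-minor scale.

Diatonic triads of Eb major: Eb (I), Fm (ii), Gm (iii), Ab (IV), Bb (V), Cm (vi), Ddim (vii°).
Diatonic triads of G minor (harmonic minor): Gm (i), Adim (ii°), Bbaug (III+), Cm (iv), D (V), Eb (VI), F#dim (vii°).
Matching root and quality in both lists: Eb, Gm, Cm.
That gives 3 common triads.

3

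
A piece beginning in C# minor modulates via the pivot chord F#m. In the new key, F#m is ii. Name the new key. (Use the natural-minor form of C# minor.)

The numeral ii denotes a minor triad on scale degree 2. With F# on degree 2, the tonic of the new key is E.
Degree 2 carries a minor triad in major keys, so the destination is E major.
Check: the diatonic triads of E major are E (I), F#m (ii), G#m (iii), A (IV), B (V), C#m (vi), D#dim (vii°) — F#m is indeed ii.

E major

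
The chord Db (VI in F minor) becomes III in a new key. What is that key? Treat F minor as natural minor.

Bb minor

The numeral III denotes a major triad on scale degree 3. With Db on degree 3, the tonic of the new key is Bb.
Degree 3 carries a major triad in natural-minor keys, so the destination is Bb minor.
Check: the diatonic triads of Bb minor (natural minor) are Bbm (i), Cdim (ii°), Db (III), Ebm (iv), Fm (v), Gb (VI), Ab (VII) — Db is indeed III.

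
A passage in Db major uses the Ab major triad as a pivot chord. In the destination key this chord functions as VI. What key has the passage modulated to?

C minor

The numeral VI denotes a major triad on scale degree 6. With Ab on degree 6, the tonic of the new key is C.
Degree 6 carries a major triad in minor keys, so the destination is C minor.
Check: the diatonic triads of C minor (natural minor) are Cm (i), Ddim (ii°), Eb (III), Fm (iv), Gm (v), Ab (VI), Bb (VII) — Ab major is indeed VI.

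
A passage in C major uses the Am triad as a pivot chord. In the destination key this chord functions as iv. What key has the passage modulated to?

E minor

The numeral iv denotes a minor triad on scale degree 4. With A on degree 4, the tonic of the new key is E.
Degree 4 carries a minor triad in minor keys, so the destination is E minor.
Check: the diatonic triads of E minor (natural minor) are Em (i), F#dim (ii°), G (III), Am (iv), Bm (v), C (VI), D (VII) — Am is indeed iv.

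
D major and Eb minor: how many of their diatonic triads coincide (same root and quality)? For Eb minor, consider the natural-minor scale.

Diatonic triads of D major: D (I), Em (ii), F#m (iii), G (IV), A (V), Bm (vi), C#dim (vii°).
Diatonic triads of Eb minor (natural minor): Ebm (i), Fdim (ii°), Gb (III), Abm (iv), Bbm (v), Cb (VI), Db (VII).
No triad has the same root and quality in both keys.

0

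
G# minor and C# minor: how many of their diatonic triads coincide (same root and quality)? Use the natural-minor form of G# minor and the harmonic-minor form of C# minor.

1

Diatonic triads of G# minor (natural minor): G#m (i), A#dim (ii°), B (III), C#m (iv), D#m (v), E (VI), F# (VII).
Diatonic triads of C# minor (harmonic minor): C#m (i), D#dim (ii°), Eaug (III+), F#m (iv), G# (V), A (VI), B#dim (vii°).
Matching root and quality in both lists: C#m.
That gives 1 common triad.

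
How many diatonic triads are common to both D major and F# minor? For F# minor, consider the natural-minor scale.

4

Diatonic triads of D major: D (I), Em (ii), F#m (iii), G (IV), A (V), Bm (vi), C#dim (vii°).
Diatonic triads of F# minor (natural minor): F#m (i), G#dim (ii°), A (III), Bm (iv), C#m (v), D (VI), E (VII).
Matching root and quality in both lists: D, F#m, A, Bm.
That gives 4 common triads.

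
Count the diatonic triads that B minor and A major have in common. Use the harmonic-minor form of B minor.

1

Diatonic triads of B minor (harmonic minor): Bm (i), C#dim (ii°), Daug (III+), Em (iv), F# (V), G (VI), A#dim (vii°).
Diatonic triads of A major: A (I), Bm (ii), C#m (iii), D (IV), E (V), F#m (vi), G#dim (vii°).
Matching root and quality in both lists: Bm.
That gives 1 common triad.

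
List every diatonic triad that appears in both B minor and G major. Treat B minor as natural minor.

Triads in B minor (natural minor): Bm (i), C♯dim (ii°), D (III), Em (iv), F♯m (v), G (VI), A (VII).
Triads in G major: G (I), Am (ii), Bm (iii), C (IV), D (V), Em (vi), F♯dim (vii°).
Shared triads with their functions: Bm (i in B minor, iii in G major); D (III in B minor, V in G major); Em (iv in B minor, vi in G major); G (VI in B minor, I in G major).

Bm, D, Em, G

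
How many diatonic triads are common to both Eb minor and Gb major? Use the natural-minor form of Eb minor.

Diatonic triads of Eb minor (natural minor): Ebm (i), Fdim (ii°), Gb (III), Abm (iv), Bbm (v), Cb (VI), Db (VII).
Diatonic triads of Gb major: Gb (I), Abm (ii), Bbm (iii), Cb (IV), Db (V), Ebm (vi), Fdim (vii°).
Matching root and quality in both lists: Ebm, Fdim, Gb, Abm, Bbm, Cb, Db.
That gives 7 common triads.

7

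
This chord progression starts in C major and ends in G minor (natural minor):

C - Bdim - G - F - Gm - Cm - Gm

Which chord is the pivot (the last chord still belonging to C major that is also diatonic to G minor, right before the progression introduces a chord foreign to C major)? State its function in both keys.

F — IV in C major, VII in G minor

Chords diatonic to C major: C, Dm, Em, F, G, Am, Bdim.
Reading the progression, the first chord not in that set is Gm, so the modulation leaves C major there.
The chord immediately before Gm is F, which is diatonic to both keys: IV in C major and VII in G minor.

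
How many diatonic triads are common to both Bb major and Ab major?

2

Diatonic triads of Bb major: Bb (I), Cm (ii), Dm (iii), Eb (IV), F (V), Gm (vi), Adim (vii°).
Diatonic triads of Ab major: Ab (I), Bbm (ii), Cm (iii), Db (IV), Eb (V), Fm (vi), Gdim (vii°).
Matching root and quality in both lists: Cm, Eb.
That gives 2 common triads.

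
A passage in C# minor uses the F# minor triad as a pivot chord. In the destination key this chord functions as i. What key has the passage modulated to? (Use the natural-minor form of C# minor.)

The numeral i denotes a minor triad on scale degree 1. With F# on degree 1, the tonic of the new key is F#.
Degree 1 carries a minor triad in minor keys, so the destination is F# minor.
Check: the diatonic triads of F# minor (natural minor) are F#m (i), G#dim (ii°), A (III), Bm (iv), C#m (v), D (VI), E (VII) — F# minor is indeed i.

F# minor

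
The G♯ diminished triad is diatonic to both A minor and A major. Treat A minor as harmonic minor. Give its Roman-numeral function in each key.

vii° in A minor; vii° in A major

The scale of A minor (harmonic minor) is A B C D E F G♯; G♯ is degree 7, and the triad built there (G♯-B-D) is diminished, so it is vii°.
The scale of A major is A B C♯ D E F♯ G♯; G♯ is degree 7, and the triad built there (G♯-B-D) is diminished, so it is vii°.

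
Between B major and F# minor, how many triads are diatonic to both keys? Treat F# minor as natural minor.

Diatonic triads of B major: B (I), C#m (ii), D#m (iii), E (IV), F# (V), G#m (vi), A#dim (vii°).
Diatonic triads of F# minor (natural minor): F#m (i), G#dim (ii°), A (III), Bm (iv), C#m (v), D (VI), E (VII).
Matching root and quality in both lists: C#m, E.
That gives 2 common triads.

2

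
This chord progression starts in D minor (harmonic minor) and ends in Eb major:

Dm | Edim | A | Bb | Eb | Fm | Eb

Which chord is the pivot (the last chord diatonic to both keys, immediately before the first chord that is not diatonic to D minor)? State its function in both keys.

Bb — VI in D minor, V in Eb major

Chords diatonic to D minor: Dm, Edim, Faug, Gm, A, Bb, C#dim.
Reading the progression, the first chord not in that set is Eb, so the modulation leaves D minor there.
The chord immediately before Eb is Bb, which is diatonic to both keys: VI in D minor and V in Eb major.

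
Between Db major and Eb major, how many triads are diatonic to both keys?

Diatonic triads of Db major: Db major (I), Eb minor (ii), F minor (iii), Gb major (IV), Ab major (V), Bb minor (vi), C diminished (vii°).
Diatonic triads of Eb major: Eb major (I), F minor (ii), G minor (iii), Ab major (IV), Bb major (V), C minor (vi), D diminished (vii°).
Matching root and quality in both lists: F minor, Ab major.
That gives 2 common triads.

2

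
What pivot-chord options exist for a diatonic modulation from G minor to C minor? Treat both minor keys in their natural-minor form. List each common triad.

Gm, Bb, Cm, Eb

Triads in G minor (natural minor): G minor (i), A diminished (ii°), Bb major (III), C minor (iv), D minor (v), Eb major (VI), F major (VII).
Triads in C minor (natural minor): C minor (i), D diminished (ii°), Eb major (III), F minor (iv), G minor (v), Ab major (VI), Bb major (VII).
Shared triads with their functions: G minor (i in G minor, v in C minor); Bb major (III in G minor, VII in C minor); C minor (iv in G minor, i in C minor); Eb major (VI in G minor, III in C minor).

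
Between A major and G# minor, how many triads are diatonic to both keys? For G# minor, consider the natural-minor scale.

Diatonic triads of A major: A (I), Bm (ii), C#m (iii), D (IV), E (V), F#m (vi), G#dim (vii°).
Diatonic triads of G# minor (natural minor): G#m (i), A#dim (ii°), B (III), C#m (iv), D#m (v), E (VI), F# (VII).
Matching root and quality in both lists: C#m, E.
That gives 2 common triads.

2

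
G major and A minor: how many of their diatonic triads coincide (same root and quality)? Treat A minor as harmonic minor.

Diatonic triads of G major: G major (I), A minor (ii), B minor (iii), C major (IV), D major (V), E minor (vi), F# diminished (vii°).
Diatonic triads of A minor (harmonic minor): A minor (i), B diminished (ii°), C augmented (III+), D minor (iv), E major (V), F major (VI), G# diminished (vii°).
Matching root and quality in both lists: A minor.
That gives 1 common triad.

1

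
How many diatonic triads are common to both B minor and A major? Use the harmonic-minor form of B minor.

1

Diatonic triads of B minor (harmonic minor): Bm (i), C#dim (ii°), Daug (III+), Em (iv), F# (V), G (VI), A#dim (vii°).
Diatonic triads of A major: A (I), Bm (ii), C#m (iii), D (IV), E (V), F#m (vi), G#dim (vii°).
Matching root and quality in both lists: Bm.
That gives 1 common triad.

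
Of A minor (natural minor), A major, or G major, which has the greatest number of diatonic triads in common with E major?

A major

Triads of E major: E major (I), F# minor (ii), G# minor (iii), A major (IV), B major (V), C# minor (vi), D# diminished (vii°).
A minor (natural minor) shares 0: none.
A major shares 4: E, F#m, A, C#m.
G major shares 0: none.
The most common triads (4) are shared with A major.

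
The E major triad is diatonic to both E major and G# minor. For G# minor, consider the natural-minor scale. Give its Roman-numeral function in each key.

The scale of E major is E F# G# A B C# D#; E is degree 1, and the triad built there (E-G#-B) is major, so it is I.
The scale of G# minor (natural minor) is G# A# B C# D# E F#; E is degree 6, and the triad built there (E-G#-B) is major, so it is VI.

I in E major; VI in G# minor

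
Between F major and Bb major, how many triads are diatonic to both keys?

4

Diatonic triads of F major: F major (I), G minor (ii), A minor (iii), Bb major (IV), C major (V), D minor (vi), E diminished (vii°).
Diatonic triads of Bb major: Bb major (I), C minor (ii), D minor (iii), Eb major (IV), F major (V), G minor (vi), A diminished (vii°).
Matching root and quality in both lists: F major, G minor, Bb major, D minor.
That gives 4 common triads.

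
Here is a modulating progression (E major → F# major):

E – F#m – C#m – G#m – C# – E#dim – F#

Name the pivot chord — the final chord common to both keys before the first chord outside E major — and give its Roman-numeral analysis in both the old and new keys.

G#m — iii in E major, ii in F# major

Chords diatonic to E major: E, F#m, G#m, A, B, C#m, D#dim.
Reading the progression, the first chord not in that set is C#, so the modulation leaves E major there.
The chord immediately before C# is G#m, which is diatonic to both keys: iii in E major and ii in F# major.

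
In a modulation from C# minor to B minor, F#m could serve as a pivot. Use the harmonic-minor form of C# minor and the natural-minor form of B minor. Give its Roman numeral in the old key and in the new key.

iv in C# minor; v in B minor

The scale of C# minor (harmonic minor) is C# D# E F# G# A B#; F# is degree 4, and the triad built there (F#-A-C#) is minor, so it is iv.
The scale of B minor (natural minor) is B C# D E F# G A; F# is degree 5, and the triad built there (F#-A-C#) is minor, so it is v.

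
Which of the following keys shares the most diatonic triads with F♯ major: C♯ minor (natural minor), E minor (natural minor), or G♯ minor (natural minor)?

G♯ minor

Triads of F♯ major: F♯ major (I), G♯ minor (ii), A♯ minor (iii), B major (IV), C♯ major (V), D♯ minor (vi), E♯ diminished (vii°).
C♯ minor (natural minor) shares 2: G♯m, B.
E minor (natural minor) shares 0: none.
G♯ minor (natural minor) shares 4: F♯, G♯m, B, D♯m.
The most common triads (4) are shared with G♯ minor.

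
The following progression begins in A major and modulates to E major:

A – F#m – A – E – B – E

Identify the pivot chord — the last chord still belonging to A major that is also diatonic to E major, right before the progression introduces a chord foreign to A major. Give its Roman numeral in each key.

E — V in A major, I in E major

Chords diatonic to A major: A, Bm, C#m, D, E, F#m, G#dim.
Reading the progression, the first chord not in that set is B, so the modulation leaves A major there.
The chord immediately before B is E, which is diatonic to both keys: V in A major and I in E major.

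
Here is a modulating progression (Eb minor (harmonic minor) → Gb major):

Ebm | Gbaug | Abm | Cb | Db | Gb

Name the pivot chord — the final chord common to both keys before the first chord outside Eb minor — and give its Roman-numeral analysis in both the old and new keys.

Chords diatonic to Eb minor: Ebm, Fdim, Gbaug, Abm, Bb, Cb, Ddim.
Reading the progression, the first chord not in that set is Db, so the modulation leaves Eb minor there.
The chord immediately before Db is Cb, which is diatonic to both keys: VI in Eb minor and IV in Gb major.

Cb — VI in Eb minor, IV in Gb major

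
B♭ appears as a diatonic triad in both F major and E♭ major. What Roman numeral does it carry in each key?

IV in F major; V in E♭ major

The scale of F major is F G A B♭ C D E; B♭ is degree 4, and the triad built there (B♭-D-F) is major, so it is IV.
The scale of E♭ major is E♭ F G A♭ B♭ C D; B♭ is degree 5, and the triad built there (B♭-D-F) is major, so it is V.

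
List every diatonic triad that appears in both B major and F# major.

Triads in B major: B (I), C#m (ii), D#m (iii), E (IV), F# (V), G#m (vi), A#dim (vii°).
Triads in F# major: F# (I), G#m (ii), A#m (iii), B (IV), C# (V), D#m (vi), E#dim (vii°).
Shared triads with their functions: B (I in B major, IV in F# major); D#m (iii in B major, vi in F# major); F# (V in B major, I in F# major); G#m (vi in B major, ii in F# major).

B, D#m, F#, G#m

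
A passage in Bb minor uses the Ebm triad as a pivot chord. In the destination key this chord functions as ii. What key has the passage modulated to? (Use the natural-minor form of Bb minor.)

Db major

The numeral ii denotes a minor triad on scale degree 2. With Eb on degree 2, the tonic of the new key is Db.
Degree 2 carries a minor triad in major keys, so the destination is Db major.
Check: the diatonic triads of Db major are Db (I), Ebm (ii), Fm (iii), Gb (IV), Ab (V), Bbm (vi), Cdim (vii°) — Ebm is indeed ii.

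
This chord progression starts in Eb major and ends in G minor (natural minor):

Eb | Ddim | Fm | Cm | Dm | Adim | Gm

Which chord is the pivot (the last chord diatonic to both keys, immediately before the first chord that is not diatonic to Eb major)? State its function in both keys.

Cm — vi in Eb major, iv in G minor

Chords diatonic to Eb major: Eb, Fm, Gm, Ab, Bb, Cm, Ddim.
Reading the progression, the first chord not in that set is Dm, so the modulation leaves Eb major there.
The chord immediately before Dm is Cm, which is diatonic to both keys: vi in Eb major and iv in G minor.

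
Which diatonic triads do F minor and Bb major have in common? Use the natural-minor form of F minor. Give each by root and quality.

Cm, Eb

Triads in F minor (natural minor): Fm (i), Gdim (ii°), Ab (III), Bbm (iv), Cm (v), Db (VI), Eb (VII).
Triads in Bb major: Bb (I), Cm (ii), Dm (iii), Eb (IV), F (V), Gm (vi), Adim (vii°).
Shared triads with their functions: Cm (v in F minor, ii in Bb major); Eb (VII in F minor, IV in Bb major).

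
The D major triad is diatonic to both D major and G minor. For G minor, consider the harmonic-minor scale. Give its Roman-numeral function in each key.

The scale of D major is D E F# G A B C#; D is degree 1, and the triad built there (D-F#-A) is major, so it is I.
The scale of G minor (harmonic minor) is G A Bb C D Eb F#; D is degree 5, and the triad built there (D-F#-A) is major, so it is V.

I in D major; V in G minor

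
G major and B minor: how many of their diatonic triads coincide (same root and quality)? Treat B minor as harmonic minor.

Diatonic triads of G major: G major (I), A minor (ii), B minor (iii), C major (IV), D major (V), E minor (vi), F# diminished (vii°).
Diatonic triads of B minor (harmonic minor): B minor (i), C# diminished (ii°), D augmented (III+), E minor (iv), F# major (V), G major (VI), A# diminished (vii°).
Matching root and quality in both lists: G major, B minor, E minor.
That gives 3 common triads.

3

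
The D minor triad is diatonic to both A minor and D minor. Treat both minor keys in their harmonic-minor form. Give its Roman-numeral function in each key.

iv in A minor; i in D minor

The scale of A minor (harmonic minor) is A B C D E F G#; D is degree 4, and the triad built there (D-F-A) is minor, so it is iv.
The scale of D minor (harmonic minor) is D E F G A Bb C#; D is degree 1, and the triad built there (D-F-A) is minor, so it is i.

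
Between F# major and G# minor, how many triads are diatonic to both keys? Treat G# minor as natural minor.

Diatonic triads of F# major: F# (I), G#m (ii), A#m (iii), B (IV), C# (V), D#m (vi), E#dim (vii°).
Diatonic triads of G# minor (natural minor): G#m (i), A#dim (ii°), B (III), C#m (iv), D#m (v), E (VI), F# (VII).
Matching root and quality in both lists: F#, G#m, B, D#m.
That gives 4 common triads.

4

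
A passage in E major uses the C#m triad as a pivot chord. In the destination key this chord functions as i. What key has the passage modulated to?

C# minor

The numeral i denotes a minor triad on scale degree 1. With C# on degree 1, the tonic of the new key is C#.
Degree 1 carries a minor triad in minor keys, so the destination is C# minor.
Check: the diatonic triads of C# minor (natural minor) are C#m (i), D#dim (ii°), E (III), F#m (iv), G#m (v), A (VI), B (VII) — C#m is indeed i.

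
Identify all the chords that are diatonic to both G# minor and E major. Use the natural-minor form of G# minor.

G#m, B, C#m, E

Triads in G# minor (natural minor): G# minor (i), A# diminished (ii°), B major (III), C# minor (iv), D# minor (v), E major (VI), F# major (VII).
Triads in E major: E major (I), F# minor (ii), G# minor (iii), A major (IV), B major (V), C# minor (vi), D# diminished (vii°).
Shared triads with their functions: G# minor (i in G# minor, iii in E major); B major (III in G# minor, V in E major); C# minor (iv in G# minor, vi in E major); E major (VI in G# minor, I in E major).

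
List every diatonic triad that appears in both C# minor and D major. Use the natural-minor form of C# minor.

F#m, A

Triads in C# minor (natural minor): C#m (i), D#dim (ii°), E (III), F#m (iv), G#m (v), A (VI), B (VII).
Triads in D major: D (I), Em (ii), F#m (iii), G (IV), A (V), Bm (vi), C#dim (vii°).
Shared triads with their functions: F#m (iv in C# minor, iii in D major); A (VI in C# minor, V in D major).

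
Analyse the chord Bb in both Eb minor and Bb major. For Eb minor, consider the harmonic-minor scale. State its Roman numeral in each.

The scale of Eb minor (harmonic minor) is Eb F Gb Ab Bb Cb D; Bb is degree 5, and the triad built there (Bb-D-F) is major, so it is V.
The scale of Bb major is Bb C D Eb F G A; Bb is degree 1, and the triad built there (Bb-D-F) is major, so it is I.

V in Eb minor; I in Bb major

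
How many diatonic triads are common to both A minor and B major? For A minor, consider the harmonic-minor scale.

Diatonic triads of A minor (harmonic minor): Am (i), Bdim (ii°), Caug (III+), Dm (iv), E (V), F (VI), G#dim (vii°).
Diatonic triads of B major: B (I), C#m (ii), D#m (iii), E (IV), F# (V), G#m (vi), A#dim (vii°).
Matching root and quality in both lists: E.
That gives 1 common triad.

1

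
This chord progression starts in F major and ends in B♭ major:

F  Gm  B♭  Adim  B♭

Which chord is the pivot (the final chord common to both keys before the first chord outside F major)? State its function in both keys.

B♭ — IV in F major, I in B♭ major

Chords diatonic to F major: F, Gm, Am, B♭, C, Dm, Edim.
Reading the progression, the first chord not in that set is Adim, so the modulation leaves F major there.
The chord immediately before Adim is B♭, which is diatonic to both keys: IV in F major and I in B♭ major.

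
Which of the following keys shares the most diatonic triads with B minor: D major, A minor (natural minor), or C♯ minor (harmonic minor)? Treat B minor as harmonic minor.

Triads of B minor (harmonic minor): Bm (i), C♯dim (ii°), Daug (III+), Em (iv), F♯ (V), G (VI), A♯dim (vii°).
D major shares 4: Bm, C♯dim, Em, G.
A minor (natural minor) shares 2: Em, G.
C♯ minor (harmonic minor) shares 0: none.
The most common triads (4) are shared with D major.

D major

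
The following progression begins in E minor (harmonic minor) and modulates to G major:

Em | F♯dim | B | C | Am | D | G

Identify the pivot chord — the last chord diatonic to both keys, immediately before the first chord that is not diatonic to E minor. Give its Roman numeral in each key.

Chords diatonic to E minor: Em, F♯dim, Gaug, Am, B, C, D♯dim.
Reading the progression, the first chord not in that set is D, so the modulation leaves E minor there.
The chord immediately before D is Am, which is diatonic to both keys: iv in E minor and ii in G major.

Am — iv in E minor, ii in G major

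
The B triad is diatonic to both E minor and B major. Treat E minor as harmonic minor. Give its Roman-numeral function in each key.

The scale of E minor (harmonic minor) is E F# G A B C D#; B is degree 5, and the triad built there (B-D#-F#) is major, so it is V.
The scale of B major is B C# D# E F# G# A#; B is degree 1, and the triad built there (B-D#-F#) is major, so it is I.

V in E minor; I in B major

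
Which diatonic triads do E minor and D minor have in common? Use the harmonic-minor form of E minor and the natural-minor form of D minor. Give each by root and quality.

Am, C

Triads in E minor (harmonic minor): Em (i), F♯dim (ii°), Gaug (III+), Am (iv), B (V), C (VI), D♯dim (vii°).
Triads in D minor (natural minor): Dm (i), Edim (ii°), F (III), Gm (iv), Am (v), B♭ (VI), C (VII).
Shared triads with their functions: Am (iv in E minor, v in D minor); C (VI in E minor, VII in D minor).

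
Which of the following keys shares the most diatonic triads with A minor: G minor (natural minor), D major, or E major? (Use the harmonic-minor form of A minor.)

Triads of A minor (harmonic minor): A minor (i), B diminished (ii°), C augmented (III+), D minor (iv), E major (V), F major (VI), G# diminished (vii°).
G minor (natural minor) shares 2: Dm, F.
D major shares 0: none.
E major shares 1: E.
The most common triads (2) are shared with G minor.

G minor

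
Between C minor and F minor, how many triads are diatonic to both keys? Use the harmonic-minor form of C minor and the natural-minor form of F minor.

Diatonic triads of C minor (harmonic minor): C minor (i), D diminished (ii°), Eb augmented (III+), F minor (iv), G major (V), Ab major (VI), B diminished (vii°).
Diatonic triads of F minor (natural minor): F minor (i), G diminished (ii°), Ab major (III), Bb minor (iv), C minor (v), Db major (VI), Eb major (VII).
Matching root and quality in both lists: C minor, F minor, Ab major.
That gives 3 common triads.

3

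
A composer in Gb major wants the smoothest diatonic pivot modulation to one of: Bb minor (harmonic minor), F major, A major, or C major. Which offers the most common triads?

Bb minor

Triads of Gb major: Gb major (I), Ab minor (ii), Bb minor (iii), Cb major (IV), Db major (V), Eb minor (vi), F diminished (vii°).
Bb minor (harmonic minor) shares 3: Gb, Bbm, Ebm.
F major shares 0: none.
A major shares 0: none.
C major shares 0: none.
The most common triads (3) are shared with Bb minor.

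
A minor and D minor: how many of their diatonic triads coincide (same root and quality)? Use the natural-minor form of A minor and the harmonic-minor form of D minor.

Diatonic triads of A minor (natural minor): A minor (i), B diminished (ii°), C major (III), D minor (iv), E minor (v), F major (VI), G major (VII).
Diatonic triads of D minor (harmonic minor): D minor (i), E diminished (ii°), F augmented (III+), G minor (iv), A major (V), B♭ major (VI), C♯ diminished (vii°).
Matching root and quality in both lists: D minor.
That gives 1 common triad.

1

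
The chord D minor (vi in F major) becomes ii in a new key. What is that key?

The numeral ii denotes a minor triad on scale degree 2. With D on degree 2, the tonic of the new key is C.
Degree 2 carries a minor triad in major keys, so the destination is C major.
Check: the diatonic triads of C major are C (I), Dm (ii), Em (iii), F (IV), G (V), Am (vi), Bdim (vii°) — D minor is indeed ii.

C major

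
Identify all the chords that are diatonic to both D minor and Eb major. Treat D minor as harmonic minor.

Triads in D minor (harmonic minor): Dm (i), Edim (ii°), Faug (III+), Gm (iv), A (V), Bb (VI), C#dim (vii°).
Triads in Eb major: Eb (I), Fm (ii), Gm (iii), Ab (IV), Bb (V), Cm (vi), Ddim (vii°).
Shared triads with their functions: Gm (iv in D minor, iii in Eb major); Bb (VI in D minor, V in Eb major).

Gm, Bb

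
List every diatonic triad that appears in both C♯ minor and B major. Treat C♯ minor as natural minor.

Triads in C♯ minor (natural minor): C♯ minor (i), D♯ diminished (ii°), E major (III), F♯ minor (iv), G♯ minor (v), A major (VI), B major (VII).
Triads in B major: B major (I), C♯ minor (ii), D♯ minor (iii), E major (IV), F♯ major (V), G♯ minor (vi), A♯ diminished (vii°).
Shared triads with their functions: C♯ minor (i in C♯ minor, ii in B major); E major (III in C♯ minor, IV in B major); G♯ minor (v in C♯ minor, vi in B major); B major (VII in C♯ minor, I in B major).

C♯m, E, G♯m, B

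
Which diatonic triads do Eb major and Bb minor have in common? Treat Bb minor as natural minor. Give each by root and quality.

Fm, Ab

Triads in Eb major: Eb (I), Fm (ii), Gm (iii), Ab (IV), Bb (V), Cm (vi), Ddim (vii°).
Triads in Bb minor (natural minor): Bbm (i), Cdim (ii°), Db (III), Ebm (iv), Fm (v), Gb (VI), Ab (VII).
Shared triads with their functions: Fm (ii in Eb major, v in Bb minor); Ab (IV in Eb major, VII in Bb minor).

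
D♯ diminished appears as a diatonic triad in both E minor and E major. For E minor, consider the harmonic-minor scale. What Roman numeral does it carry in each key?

vii° in E minor; vii° in E major

The scale of E minor (harmonic minor) is E F♯ G A B C D♯; D♯ is degree 7, and the triad built there (D♯-F♯-A) is diminished, so it is vii°.
The scale of E major is E F♯ G♯ A B C♯ D♯; D♯ is degree 7, and the triad built there (D♯-F♯-A) is diminished, so it is vii°.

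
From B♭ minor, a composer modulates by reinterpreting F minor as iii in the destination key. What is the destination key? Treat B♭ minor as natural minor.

The numeral iii denotes a minor triad on scale degree 3. With F on degree 3, the tonic of the new key is D♭.
Degree 3 carries a minor triad in major keys, so the destination is D♭ major.
Check: the diatonic triads of D♭ major are D♭ (I), E♭m (ii), Fm (iii), G♭ (IV), A♭ (V), B♭m (vi), Cdim (vii°) — F minor is indeed iii.

D♭ major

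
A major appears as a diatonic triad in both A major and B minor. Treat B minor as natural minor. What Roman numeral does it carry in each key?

The scale of A major is A B C# D E F# G#; A is degree 1, and the triad built there (A-C#-E) is major, so it is I.
The scale of B minor (natural minor) is B C# D E F# G A; A is degree 7, and the triad built there (A-C#-E) is major, so it is VII.

I in A major; VII in B minor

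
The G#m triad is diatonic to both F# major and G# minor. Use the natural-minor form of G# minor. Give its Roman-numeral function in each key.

ii in F# major; i in G# minor

The scale of F# major is F# G# A# B C# D# E#; G# is degree 2, and the triad built there (G#-B-D#) is minor, so it is ii.
The scale of G# minor (natural minor) is G# A# B C# D# E F#; G# is degree 1, and the triad built there (G#-B-D#) is minor, so it is i.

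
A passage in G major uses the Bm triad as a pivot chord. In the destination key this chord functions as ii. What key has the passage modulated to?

The numeral ii denotes a minor triad on scale degree 2. With B on degree 2, the tonic of the new key is A.
Degree 2 carries a minor triad in major keys, so the destination is A major.
Check: the diatonic triads of A major are A (I), Bm (ii), C#m (iii), D (IV), E (V), F#m (vi), G#dim (vii°) — Bm is indeed ii.

A major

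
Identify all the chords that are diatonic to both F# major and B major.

F#, G#m, B, D#m

Triads in F# major: F# (I), G#m (ii), A#m (iii), B (IV), C# (V), D#m (vi), E#dim (vii°).
Triads in B major: B (I), C#m (ii), D#m (iii), E (IV), F# (V), G#m (vi), A#dim (vii°).
Shared triads with their functions: F# (I in F# major, V in B major); G#m (ii in F# major, vi in B major); B (IV in F# major, I in B major); D#m (vi in F# major, iii in B major).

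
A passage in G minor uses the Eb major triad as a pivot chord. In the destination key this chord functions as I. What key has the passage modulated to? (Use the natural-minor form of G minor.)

Eb major

The numeral I denotes a major triad on scale degree 1. With Eb on degree 1, the tonic of the new key is Eb.
Degree 1 carries a major triad in major keys, so the destination is Eb major.
Check: the diatonic triads of Eb major are Eb (I), Fm (ii), Gm (iii), Ab (IV), Bb (V), Cm (vi), Ddim (vii°) — Eb major is indeed I.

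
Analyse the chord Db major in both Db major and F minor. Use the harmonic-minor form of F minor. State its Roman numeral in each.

The scale of Db major is Db Eb F Gb Ab Bb C; Db is degree 1, and the triad built there (Db-F-Ab) is major, so it is I.
The scale of F minor (harmonic minor) is F G Ab Bb C Db E; Db is degree 6, and the triad built there (Db-F-Ab) is major, so it is VI.

I in Db major; VI in F minor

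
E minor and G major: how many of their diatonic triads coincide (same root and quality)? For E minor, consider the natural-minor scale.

Diatonic triads of E minor (natural minor): Em (i), F#dim (ii°), G (III), Am (iv), Bm (v), C (VI), D (VII).
Diatonic triads of G major: G (I), Am (ii), Bm (iii), C (IV), D (V), Em (vi), F#dim (vii°).
Matching root and quality in both lists: Em, F#dim, G, Am, Bm, C, D.
That gives 7 common triads.

7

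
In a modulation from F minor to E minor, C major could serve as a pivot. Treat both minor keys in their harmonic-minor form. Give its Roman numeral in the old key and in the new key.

V in F minor; VI in E minor

The scale of F minor (harmonic minor) is F G Ab Bb C Db E; C is degree 5, and the triad built there (C-E-G) is major, so it is V.
The scale of E minor (harmonic minor) is E F# G A B C D#; C is degree 6, and the triad built there (C-E-G) is major, so it is VI.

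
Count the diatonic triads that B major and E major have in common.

4

Diatonic triads of B major: B (I), C#m (ii), D#m (iii), E (IV), F# (V), G#m (vi), A#dim (vii°).
Diatonic triads of E major: E (I), F#m (ii), G#m (iii), A (IV), B (V), C#m (vi), D#dim (vii°).
Matching root and quality in both lists: B, C#m, E, G#m.
That gives 4 common triads.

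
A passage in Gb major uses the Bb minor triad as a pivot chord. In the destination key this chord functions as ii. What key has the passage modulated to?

The numeral ii denotes a minor triad on scale degree 2. With Bb on degree 2, the tonic of the new key is Ab.
Degree 2 carries a minor triad in major keys, so the destination is Ab major.
Check: the diatonic triads of Ab major are Ab (I), Bbm (ii), Cm (iii), Db (IV), Eb (V), Fm (vi), Gdim (vii°) — Bb minor is indeed ii.

Ab major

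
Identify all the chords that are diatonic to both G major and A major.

Bm, D

Triads in G major: G major (I), A minor (ii), B minor (iii), C major (IV), D major (V), E minor (vi), F# diminished (vii°).
Triads in A major: A major (I), B minor (ii), C# minor (iii), D major (IV), E major (V), F# minor (vi), G# diminished (vii°).
Shared triads with their functions: B minor (iii in G major, ii in A major); D major (V in G major, IV in A major).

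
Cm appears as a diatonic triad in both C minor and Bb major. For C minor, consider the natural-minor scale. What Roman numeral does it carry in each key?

The scale of C minor (natural minor) is C D Eb F G Ab Bb; C is degree 1, and the triad built there (C-Eb-G) is minor, so it is i.
The scale of Bb major is Bb C D Eb F G A; C is degree 2, and the triad built there (C-Eb-G) is minor, so it is ii.

i in C minor; ii in Bb major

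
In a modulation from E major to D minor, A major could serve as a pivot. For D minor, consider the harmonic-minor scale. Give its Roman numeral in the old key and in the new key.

IV in E major; V in D minor

The scale of E major is E F♯ G♯ A B C♯ D♯; A is degree 4, and the triad built there (A-C♯-E) is major, so it is IV.
The scale of D minor (harmonic minor) is D E F G A B♭ C♯; A is degree 5, and the triad built there (A-C♯-E) is major, so it is V.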